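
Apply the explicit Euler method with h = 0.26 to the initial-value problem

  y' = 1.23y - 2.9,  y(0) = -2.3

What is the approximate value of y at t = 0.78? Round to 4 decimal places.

Euler: y_{n+1} = y_n + h·f(t_n, y_n).
t=0.000000, y=-2.300000: f=-5.729000 → y ← -2.300000 + 0.26·(-5.729000) = -3.789540
t=0.260000, y=-3.789540: f=-7.561134 → y ← -3.789540 + 0.26·(-7.561134) = -5.755435
t=0.520000, y=-5.755435: f=-9.979185 → y ← -5.755435 + 0.26·(-9.979185) = -8.350023
y(0.78) ≈ -8.3500

-8.3500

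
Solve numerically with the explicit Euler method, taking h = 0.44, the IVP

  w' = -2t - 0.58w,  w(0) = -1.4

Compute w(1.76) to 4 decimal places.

-2.3840

Euler: w_{n+1} = w_n + h·f(t_n, w_n).
t=0.000000, w=-1.400000: f=0.812000 → w ← -1.400000 + 0.44·0.812000 = -1.042720
t=0.440000, w=-1.042720: f=-0.275222 → w ← -1.042720 + 0.44·(-0.275222) = -1.163818
t=0.880000, w=-1.163818: f=-1.084986 → w ← -1.163818 + 0.44·(-1.084986) = -1.641212
t=1.320000, w=-1.641212: f=-1.688097 → w ← -1.641212 + 0.44·(-1.688097) = -2.383974
w(1.76) ≈ -2.3840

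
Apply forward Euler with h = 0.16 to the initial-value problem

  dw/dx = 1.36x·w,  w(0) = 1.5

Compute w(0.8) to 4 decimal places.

Euler: w_{n+1} = w_n + h·f(x_n, w_n).
x=0.000000, w=1.500000: f=0.000000 → w ← 1.500000 + 0.16·0.000000 = 1.500000
x=0.160000, w=1.500000: f=0.326400 → w ← 1.500000 + 0.16·0.326400 = 1.552224
x=0.320000, w=1.552224: f=0.675528 → w ← 1.552224 + 0.16·0.675528 = 1.660308
x=0.480000, w=1.660308: f=1.083849 → w ← 1.660308 + 0.16·1.083849 = 1.833724
x=0.640000, w=1.833724: f=1.596074 → w ← 1.833724 + 0.16·1.596074 = 2.089096
w(0.8) ≈ 2.0891

2.0891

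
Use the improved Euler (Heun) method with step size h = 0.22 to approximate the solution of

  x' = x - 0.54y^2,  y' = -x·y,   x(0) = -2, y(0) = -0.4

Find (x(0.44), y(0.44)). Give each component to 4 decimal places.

Heun on (x,y): k1 = f(t_n, state_n); k2 = f(t_n + h, state_n + h·k1); state_{n+1} = state_n + (h/2)·(k1 + k2).
0.000000: (-2.000000, -0.400000)
  k1 = (-2.086400, -0.800000)
  predictor → (-2.459008, -0.576000)
  k2 = (-2.638167, -1.416389)
  → (-2.519702, -0.643803)
0.220000: (-2.519702, -0.643803)
  k1 = (-2.743523, -1.622191)
  predictor → (-3.123277, -1.000685)
  k2 = (-3.664017, -3.125416)
  → (-3.224532, -1.166040)
(x(0.44), y(0.44)) ≈ (-3.2245, -1.1660)

-3.2245, -1.1660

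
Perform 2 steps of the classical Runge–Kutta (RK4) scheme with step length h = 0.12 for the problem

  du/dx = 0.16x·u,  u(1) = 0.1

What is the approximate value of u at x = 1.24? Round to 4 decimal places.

0.1044

RK4: k1 = f(x_n, u_n); k2 = f(x_n + h/2, u_n + (h/2)·k1); k3 = f(x_n + h/2, u_n + (h/2)·k2); k4 = f(x_n + h, u_n + h·k3); u_{n+1} = u_n + (h/6)·(k1 + 2k2 + 2k3 + k4).
x=1.000000, u=0.100000:
  k1 = f(1.000000, 0.100000) = 0.016000
  k2 = f(1.060000, 0.100960) = 0.017123
  k3 = f(1.060000, 0.101027) = 0.017134
  k4 = f(1.120000, 0.102056) = 0.018288
  u ← 0.100000 + (0.12/6)·(k1 + 2k2 + 2k3 + k4) = 0.102056
x=1.120000, u=0.102056:
  k1 = f(1.120000, 0.102056) = 0.018288
  k2 = f(1.180000, 0.103153) = 0.019475
  k3 = f(1.180000, 0.103225) = 0.019489
  k4 = f(1.240000, 0.104395) = 0.020712
  u ← 0.102056 + (0.12/6)·(k1 + 2k2 + 2k3 + k4) = 0.104395
u(1.24) ≈ 0.1044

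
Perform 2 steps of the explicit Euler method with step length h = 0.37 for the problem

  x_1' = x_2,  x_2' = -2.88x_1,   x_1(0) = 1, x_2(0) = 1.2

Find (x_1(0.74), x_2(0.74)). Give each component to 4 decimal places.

Euler on (x_1,x_2): x_1_{n+1} = x_1_n + h·x_1', x_2_{n+1} = x_2_n + h·x_2'.
0.000000: (1.000000, 1.200000); f=(1.200000, -2.880000) → (1.444000, 0.134400)
0.370000: (1.444000, 0.134400); f=(0.134400, -4.158720) → (1.493728, -1.404326)
(x_1(0.74), x_2(0.74)) ≈ (1.4937, -1.4043)

1.4937, -1.4043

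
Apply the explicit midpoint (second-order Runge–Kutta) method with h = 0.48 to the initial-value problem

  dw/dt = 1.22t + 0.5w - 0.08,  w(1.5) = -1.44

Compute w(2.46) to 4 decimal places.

Midpoint: k1 = f(t_n, w_n); k2 = f(t_n + h/2, w_n + (h/2)·k1); w_{n+1} = w_n + h·k2.
t=1.500000, w=-1.440000:
  k1 = f(1.500000, -1.440000) = 1.030000
  k2 = f(1.740000, -1.192800) = 1.446400
  w ← -1.440000 + 0.48·1.446400 = -0.745728
t=1.980000, w=-0.745728:
  k1 = f(1.980000, -0.745728) = 1.962736
  k2 = f(2.220000, -0.274671) = 2.491064
  w ← -0.745728 + 0.48·2.491064 = 0.449983
w(2.46) ≈ 0.4500

0.4500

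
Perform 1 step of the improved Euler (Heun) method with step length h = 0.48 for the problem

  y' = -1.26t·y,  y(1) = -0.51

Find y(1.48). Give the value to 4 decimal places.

-0.2656

Heun: k1 = f(t_n, y_n); k2 = f(t_n + h, y_n + h·k1); y_{n+1} = y_n + (h/2)·(k1 + k2).
t=1.000000, y=-0.510000:
  k1 = f(1.000000, -0.510000) = 0.642600
  k2 = f(1.480000, -0.201552) = 0.375854
  y ← -0.510000 + (0.48/2)·(0.642600 + 0.375854) = -0.265571
y(1.48) ≈ -0.2656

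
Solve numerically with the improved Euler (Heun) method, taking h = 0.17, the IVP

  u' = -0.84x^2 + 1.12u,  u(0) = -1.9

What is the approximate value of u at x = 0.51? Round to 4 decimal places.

-3.3980

Heun: k1 = f(x_n, u_n); k2 = f(x_n + h, u_n + h·k1); u_{n+1} = u_n + (h/2)·(k1 + k2).
x=0.000000, u=-1.900000:
  k1 = f(0.000000, -1.900000) = -2.128000
  k2 = f(0.170000, -2.261760) = -2.557447
  u ← -1.900000 + (0.17/2)·(-2.128000 + (-2.557447)) = -2.298263
x=0.170000, u=-2.298263:
  k1 = f(0.170000, -2.298263) = -2.598331
  k2 = f(0.340000, -2.739979) = -3.165881
  u ← -2.298263 + (0.17/2)·(-2.598331 + (-3.165881)) = -2.788221
x=0.340000, u=-2.788221:
  k1 = f(0.340000, -2.788221) = -3.219911
  k2 = f(0.510000, -3.335606) = -3.954363
  u ← -2.788221 + (0.17/2)·(-3.219911 + (-3.954363)) = -3.398034
u(0.51) ≈ -3.3980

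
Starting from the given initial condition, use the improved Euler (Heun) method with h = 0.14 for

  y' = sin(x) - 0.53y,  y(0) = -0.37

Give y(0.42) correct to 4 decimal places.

Heun: k1 = f(x_n, y_n); k2 = f(x_n + h, y_n + h·k1); y_{n+1} = y_n + (h/2)·(k1 + k2).
x=0.000000, y=-0.370000:
  k1 = f(0.000000, -0.370000) = 0.196100
  k2 = f(0.140000, -0.342546) = 0.321092
  y ← -0.370000 + (0.14/2)·(0.196100 + 0.321092) = -0.333797
x=0.140000, y=-0.333797:
  k1 = f(0.140000, -0.333797) = 0.316455
  k2 = f(0.280000, -0.289493) = 0.429787
  y ← -0.333797 + (0.14/2)·(0.316455 + 0.429787) = -0.281560
x=0.280000, y=-0.281560:
  k1 = f(0.280000, -0.281560) = 0.425582
  k2 = f(0.420000, -0.221978) = 0.525409
  y ← -0.281560 + (0.14/2)·(0.425582 + 0.525409) = -0.214990
y(0.42) ≈ -0.2150

-0.2150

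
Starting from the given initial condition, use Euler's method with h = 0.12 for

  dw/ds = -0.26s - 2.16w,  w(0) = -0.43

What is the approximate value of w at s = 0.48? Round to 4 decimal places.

-0.1483

Euler: w_{n+1} = w_n + h·f(s_n, w_n).
s=0.000000, w=-0.430000: f=0.928800 → w ← -0.430000 + 0.12·0.928800 = -0.318544
s=0.120000, w=-0.318544: f=0.656855 → w ← -0.318544 + 0.12·0.656855 = -0.239721
s=0.240000, w=-0.239721: f=0.455398 → w ← -0.239721 + 0.12·0.455398 = -0.185074
s=0.360000, w=-0.185074: f=0.306159 → w ← -0.185074 + 0.12·0.306159 = -0.148335
w(0.48) ≈ -0.1483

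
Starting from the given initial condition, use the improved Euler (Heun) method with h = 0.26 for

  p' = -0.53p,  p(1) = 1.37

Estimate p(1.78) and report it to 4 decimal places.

Heun: k1 = f(s_n, p_n); k2 = f(s_n + h, p_n + h·k1); p_{n+1} = p_n + (h/2)·(k1 + k2).
s=1.000000, p=1.370000:
  k1 = f(1.000000, 1.370000) = -0.726100
  k2 = f(1.260000, 1.181214) = -0.626043
  p ← 1.370000 + (0.26/2)·(-0.726100 + (-0.626043)) = 1.194221
s=1.260000, p=1.194221:
  k1 = f(1.260000, 1.194221) = -0.632937
  k2 = f(1.520000, 1.029658) = -0.545719
  p ← 1.194221 + (0.26/2)·(-0.632937 + (-0.545719)) = 1.040996
s=1.520000, p=1.040996:
  k1 = f(1.520000, 1.040996) = -0.551728
  k2 = f(1.780000, 0.897547) = -0.475700
  p ← 1.040996 + (0.26/2)·(-0.551728 + (-0.475700)) = 0.907430
p(1.78) ≈ 0.9074

0.9074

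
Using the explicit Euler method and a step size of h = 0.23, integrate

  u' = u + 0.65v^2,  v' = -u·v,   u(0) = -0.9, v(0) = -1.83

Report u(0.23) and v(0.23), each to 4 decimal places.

-0.6063, -2.2088

Euler on (u,v): u_{n+1} = u_n + h·u', v_{n+1} = v_n + h·v'.
0.000000: (-0.900000, -1.830000); f=(1.276785, -1.647000) → (-0.606339, -2.208810)
(u(0.23), v(0.23)) ≈ (-0.6063, -2.2088)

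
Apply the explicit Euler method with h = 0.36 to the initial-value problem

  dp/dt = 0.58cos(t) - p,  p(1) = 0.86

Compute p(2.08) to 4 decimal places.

Euler: p_{n+1} = p_n + h·f(t_n, p_n).
t=1.000000, p=0.860000: f=-0.546625 → p ← 0.860000 + 0.36·(-0.546625) = 0.663215
t=1.360000, p=0.663215: f=-0.541857 → p ← 0.663215 + 0.36·(-0.541857) = 0.468147
t=1.720000, p=0.468147: f=-0.554364 → p ← 0.468147 + 0.36·(-0.554364) = 0.268576
p(2.08) ≈ 0.2686

0.2686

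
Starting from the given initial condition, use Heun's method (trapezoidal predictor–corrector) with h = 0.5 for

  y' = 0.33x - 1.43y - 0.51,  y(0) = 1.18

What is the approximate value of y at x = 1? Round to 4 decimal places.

0.2090

Heun: k1 = f(x_n, y_n); k2 = f(x_n + h, y_n + h·k1); y_{n+1} = y_n + (h/2)·(k1 + k2).
x=0.000000, y=1.180000:
  k1 = f(0.000000, 1.180000) = -2.197400
  k2 = f(0.500000, 0.081300) = -0.461259
  y ← 1.180000 + (0.5/2)·(-2.197400 + (-0.461259)) = 0.515335
x=0.500000, y=0.515335:
  k1 = f(0.500000, 0.515335) = -1.081929
  k2 = f(1.000000, -0.025629) = -0.143350
  y ← 0.515335 + (0.5/2)·(-1.081929 + (-0.143350)) = 0.209015
y(1) ≈ 0.2090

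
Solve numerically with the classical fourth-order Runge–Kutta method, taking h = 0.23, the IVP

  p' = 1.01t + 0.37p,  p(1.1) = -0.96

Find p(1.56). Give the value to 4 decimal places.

-0.4678

RK4: k1 = f(t_n, p_n); k2 = f(t_n + h/2, p_n + (h/2)·k1); k3 = f(t_n + h/2, p_n + (h/2)·k2); k4 = f(t_n + h, p_n + h·k3); p_{n+1} = p_n + (h/6)·(k1 + 2k2 + 2k3 + k4).
t=1.100000, p=-0.960000:
  k1 = f(1.100000, -0.960000) = 0.755800
  k2 = f(1.215000, -0.873083) = 0.904109
  k3 = f(1.215000, -0.856027) = 0.910420
  k4 = f(1.330000, -0.750603) = 1.065577
  p ← -0.960000 + (0.23/6)·(k1 + 2k2 + 2k3 + k4) = -0.751067
t=1.330000, p=-0.751067:
  k1 = f(1.330000, -0.751067) = 1.065405
  k2 = f(1.445000, -0.628545) = 1.226888
  k3 = f(1.445000, -0.609974) = 1.233759
  k4 = f(1.560000, -0.467302) = 1.402698
  p ← -0.751067 + (0.23/6)·(k1 + 2k2 + 2k3 + k4) = -0.467806
p(1.56) ≈ -0.4678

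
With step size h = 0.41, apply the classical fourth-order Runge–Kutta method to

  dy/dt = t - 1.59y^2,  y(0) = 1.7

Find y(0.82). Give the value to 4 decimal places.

RK4: k1 = f(t_n, y_n); k2 = f(t_n + h/2, y_n + (h/2)·k1); k3 = f(t_n + h/2, y_n + (h/2)·k2); k4 = f(t_n + h, y_n + h·k3); y_{n+1} = y_n + (h/6)·(k1 + 2k2 + 2k3 + k4).
t=0.000000, y=1.700000:
  k1 = f(0.000000, 1.700000) = -4.595100
  k2 = f(0.205000, 0.758005) = -0.708568
  k3 = f(0.205000, 1.554744) = -3.638392
  k4 = f(0.410000, 0.208259) = 0.341039
  y ← 1.700000 + (0.41/6)·(k1 + 2k2 + 2k3 + k4) = 0.815221
t=0.410000, y=0.815221:
  k1 = f(0.410000, 0.815221) = -0.646691
  k2 = f(0.615000, 0.682650) = -0.125957
  k3 = f(0.615000, 0.789400) = -0.375813
  k4 = f(0.820000, 0.661138) = 0.125005
  y ← 0.815221 + (0.41/6)·(k1 + 2k2 + 2k3 + k4) = 0.710998
y(0.82) ≈ 0.7110

0.7110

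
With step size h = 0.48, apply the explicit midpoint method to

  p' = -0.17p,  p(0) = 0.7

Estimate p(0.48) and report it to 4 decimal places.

0.6452

Midpoint: k1 = f(s_n, p_n); k2 = f(s_n + h/2, p_n + (h/2)·k1); p_{n+1} = p_n + h·k2.
s=0.000000, p=0.700000:
  k1 = f(0.000000, 0.700000) = -0.119000
  k2 = f(0.240000, 0.671440) = -0.114145
  p ← 0.700000 + 0.48·(-0.114145) = 0.645210
p(0.48) ≈ 0.6452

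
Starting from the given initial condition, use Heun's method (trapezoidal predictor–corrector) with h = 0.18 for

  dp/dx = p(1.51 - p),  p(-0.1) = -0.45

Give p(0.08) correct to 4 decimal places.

-0.6455

Heun: k1 = f(x_n, p_n); k2 = f(x_n + h, p_n + h·k1); p_{n+1} = p_n + (h/2)·(k1 + k2).
x=-0.100000, p=-0.450000:
  k1 = f(-0.100000, -0.450000) = -0.882000
  k2 = f(0.080000, -0.608760) = -1.289816
  p ← -0.450000 + (0.18/2)·(-0.882000 + (-1.289816)) = -0.645463
p(0.08) ≈ -0.6455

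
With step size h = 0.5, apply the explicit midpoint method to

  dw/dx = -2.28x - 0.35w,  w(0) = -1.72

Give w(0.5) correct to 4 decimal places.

Midpoint: k1 = f(x_n, w_n); k2 = f(x_n + h/2, w_n + (h/2)·k1); w_{n+1} = w_n + h·k2.
x=0.000000, w=-1.720000:
  k1 = f(0.000000, -1.720000) = 0.602000
  k2 = f(0.250000, -1.569500) = -0.020675
  w ← -1.720000 + 0.5·(-0.020675) = -1.730338
w(0.5) ≈ -1.7303

-1.7303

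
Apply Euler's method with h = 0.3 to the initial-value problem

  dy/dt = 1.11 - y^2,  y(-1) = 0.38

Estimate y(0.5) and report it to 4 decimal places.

1.0420

Euler: y_{n+1} = y_n + h·f(t_n, y_n).
t=-1.000000, y=0.380000: f=0.965600 → y ← 0.380000 + 0.3·0.965600 = 0.669680
t=-0.700000, y=0.669680: f=0.661529 → y ← 0.669680 + 0.3·0.661529 = 0.868139
t=-0.400000, y=0.868139: f=0.356335 → y ← 0.868139 + 0.3·0.356335 = 0.975039
t=-0.100000, y=0.975039: f=0.159299 → y ← 0.975039 + 0.3·0.159299 = 1.022829
t=0.200000, y=1.022829: f=0.063821 → y ← 1.022829 + 0.3·0.063821 = 1.041975
y(0.5) ≈ 1.0420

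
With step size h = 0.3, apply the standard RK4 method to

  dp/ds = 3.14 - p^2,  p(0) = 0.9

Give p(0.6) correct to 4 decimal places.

1.6358

RK4: k1 = f(s_n, p_n); k2 = f(s_n + h/2, p_n + (h/2)·k1); k3 = f(s_n + h/2, p_n + (h/2)·k2); k4 = f(s_n + h, p_n + h·k3); p_{n+1} = p_n + (h/6)·(k1 + 2k2 + 2k3 + k4).
s=0.000000, p=0.900000:
  k1 = f(0.000000, 0.900000) = 2.330000
  k2 = f(0.150000, 1.249500) = 1.578750
  k3 = f(0.150000, 1.136812) = 1.847657
  k4 = f(0.300000, 1.454297) = 1.025020
  p ← 0.900000 + (0.3/6)·(k1 + 2k2 + 2k3 + k4) = 1.410392
s=0.300000, p=1.410392:
  k1 = f(0.300000, 1.410392) = 1.150795
  k2 = f(0.450000, 1.583011) = 0.634076
  k3 = f(0.450000, 1.505503) = 0.873460
  k4 = f(0.600000, 1.672430) = 0.342979
  p ← 1.410392 + (0.3/6)·(k1 + 2k2 + 2k3 + k4) = 1.635834
p(0.6) ≈ 1.6358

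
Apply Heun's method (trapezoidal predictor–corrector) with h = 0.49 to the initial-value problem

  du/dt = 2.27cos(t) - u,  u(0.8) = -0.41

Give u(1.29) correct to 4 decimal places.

0.0934

Heun: k1 = f(t_n, u_n); k2 = f(t_n + h, u_n + h·k1); u_{n+1} = u_n + (h/2)·(k1 + k2).
t=0.800000, u=-0.410000:
  k1 = f(0.800000, -0.410000) = 1.991524
  k2 = f(1.290000, 0.565847) = 0.063218
  u ← -0.410000 + (0.49/2)·(1.991524 + 0.063218) = 0.093412
u(1.29) ≈ 0.0934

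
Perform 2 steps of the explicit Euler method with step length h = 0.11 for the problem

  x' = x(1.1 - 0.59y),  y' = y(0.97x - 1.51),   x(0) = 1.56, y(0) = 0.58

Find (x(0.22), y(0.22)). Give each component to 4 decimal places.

1.8309, 0.5885

Euler on (x,y): x_{n+1} = x_n + h·x', y_{n+1} = y_n + h·y'.
0.000000: (1.560000, 0.580000); f=(1.182168, 0.001856) → (1.690038, 0.580204)
0.110000: (1.690038, 0.580204); f=(1.280508, 0.075042) → (1.830894, 0.588459)
(x(0.22), y(0.22)) ≈ (1.8309, 0.5885)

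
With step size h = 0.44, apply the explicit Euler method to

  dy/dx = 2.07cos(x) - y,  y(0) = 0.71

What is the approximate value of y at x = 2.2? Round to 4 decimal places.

0.4107

Euler: y_{n+1} = y_n + h·f(x_n, y_n).
x=0.000000, y=0.710000: f=1.360000 → y ← 0.710000 + 0.44·1.360000 = 1.308400
x=0.440000, y=1.308400: f=0.564436 → y ← 1.308400 + 0.44·0.564436 = 1.556752
x=0.880000, y=1.556752: f=-0.237849 → y ← 1.556752 + 0.44·(-0.237849) = 1.452098
x=1.320000, y=1.452098: f=-0.938375 → y ← 1.452098 + 0.44·(-0.938375) = 1.039213
x=1.760000, y=1.039213: f=-1.428532 → y ← 1.039213 + 0.44·(-1.428532) = 0.410659
y(2.2) ≈ 0.4107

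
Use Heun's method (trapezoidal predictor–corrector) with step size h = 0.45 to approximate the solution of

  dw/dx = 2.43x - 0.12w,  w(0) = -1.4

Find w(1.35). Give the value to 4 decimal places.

0.9205

Heun: k1 = f(x_n, w_n); k2 = f(x_n + h, w_n + h·k1); w_{n+1} = w_n + (h/2)·(k1 + k2).
x=0.000000, w=-1.400000:
  k1 = f(0.000000, -1.400000) = 0.168000
  k2 = f(0.450000, -1.324400) = 1.252428
  w ← -1.400000 + (0.45/2)·(0.168000 + 1.252428) = -1.080404
x=0.450000, w=-1.080404:
  k1 = f(0.450000, -1.080404) = 1.223148
  k2 = f(0.900000, -0.529987) = 2.250598
  w ← -1.080404 + (0.45/2)·(1.223148 + 2.250598) = -0.298811
x=0.900000, w=-0.298811:
  k1 = f(0.900000, -0.298811) = 2.222857
  k2 = f(1.350000, 0.701475) = 3.196323
  w ← -0.298811 + (0.45/2)·(2.222857 + 3.196323) = 0.920505
w(1.35) ≈ 0.9205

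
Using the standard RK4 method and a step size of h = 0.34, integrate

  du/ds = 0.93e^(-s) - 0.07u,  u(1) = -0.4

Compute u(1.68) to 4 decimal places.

RK4: k1 = f(s_n, u_n); k2 = f(s_n + h/2, u_n + (h/2)·k1); k3 = f(s_n + h/2, u_n + (h/2)·k2); k4 = f(s_n + h, u_n + h·k3); u_{n+1} = u_n + (h/6)·(k1 + 2k2 + 2k3 + k4).
s=1.000000, u=-0.400000:
  k1 = f(1.000000, -0.400000) = 0.370128
  k2 = f(1.170000, -0.337078) = 0.312237
  k3 = f(1.170000, -0.346920) = 0.312926
  k4 = f(1.340000, -0.293605) = 0.264069
  u ← -0.400000 + (0.34/6)·(k1 + 2k2 + 2k3 + k4) = -0.293210
s=1.340000, u=-0.293210:
  k1 = f(1.340000, -0.293210) = 0.264041
  k2 = f(1.510000, -0.248323) = 0.222829
  k3 = f(1.510000, -0.255330) = 0.223319
  k4 = f(1.680000, -0.217282) = 0.188538
  u ← -0.293210 + (0.34/6)·(k1 + 2k2 + 2k3 + k4) = -0.217001
u(1.68) ≈ -0.2170

-0.2170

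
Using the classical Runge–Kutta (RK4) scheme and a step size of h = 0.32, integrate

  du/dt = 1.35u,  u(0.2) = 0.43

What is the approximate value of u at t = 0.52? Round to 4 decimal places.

0.6623

RK4: k1 = f(t_n, u_n); k2 = f(t_n + h/2, u_n + (h/2)·k1); k3 = f(t_n + h/2, u_n + (h/2)·k2); k4 = f(t_n + h, u_n + h·k3); u_{n+1} = u_n + (h/6)·(k1 + 2k2 + 2k3 + k4).
t=0.200000, u=0.430000:
  k1 = f(0.200000, 0.430000) = 0.580500
  k2 = f(0.360000, 0.522880) = 0.705888
  k3 = f(0.360000, 0.542942) = 0.732972
  k4 = f(0.520000, 0.664551) = 0.897144
  u ← 0.430000 + (0.32/6)·(k1 + 2k2 + 2k3 + k4) = 0.662286
u(0.52) ≈ 0.6623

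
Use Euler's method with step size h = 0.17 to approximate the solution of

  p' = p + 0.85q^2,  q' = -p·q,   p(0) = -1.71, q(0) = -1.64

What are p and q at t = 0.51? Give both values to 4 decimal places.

-0.3983, -3.2647

Euler on (p,q): p_{n+1} = p_n + h·p', q_{n+1} = q_n + h·q'.
0.000000: (-1.710000, -1.640000); f=(0.576160, -2.804400) → (-1.612053, -2.116748)
0.170000: (-1.612053, -2.116748); f=(2.196476, -3.412310) → (-1.238652, -2.696841)
0.340000: (-1.238652, -2.696841); f=(4.943355, -3.340447) → (-0.398282, -3.264717)
(p(0.51), q(0.51)) ≈ (-0.3983, -3.2647)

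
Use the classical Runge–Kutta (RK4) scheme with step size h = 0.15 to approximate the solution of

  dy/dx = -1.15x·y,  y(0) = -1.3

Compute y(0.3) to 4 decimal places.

-1.2344

RK4: k1 = f(x_n, y_n); k2 = f(x_n + h/2, y_n + (h/2)·k1); k3 = f(x_n + h/2, y_n + (h/2)·k2); k4 = f(x_n + h, y_n + h·k3); y_{n+1} = y_n + (h/6)·(k1 + 2k2 + 2k3 + k4).
x=0.000000, y=-1.300000:
  k1 = f(0.000000, -1.300000) = 0.000000
  k2 = f(0.075000, -1.300000) = 0.112125
  k3 = f(0.075000, -1.291591) = 0.111400
  k4 = f(0.150000, -1.283290) = 0.221368
  y ← -1.300000 + (0.15/6)·(k1 + 2k2 + 2k3 + k4) = -1.283290
x=0.150000, y=-1.283290:
  k1 = f(0.150000, -1.283290) = 0.221367
  k2 = f(0.225000, -1.266687) = 0.327755
  k3 = f(0.225000, -1.258708) = 0.325691
  k4 = f(0.300000, -1.234436) = 0.425880
  y ← -1.283290 + (0.15/6)·(k1 + 2k2 + 2k3 + k4) = -1.234436
y(0.3) ≈ -1.2344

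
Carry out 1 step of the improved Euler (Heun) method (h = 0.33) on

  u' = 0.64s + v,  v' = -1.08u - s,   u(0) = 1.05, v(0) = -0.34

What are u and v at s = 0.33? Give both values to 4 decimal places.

0.9109, -0.7487

Heun on (u,v): k1 = f(s_n, state_n); k2 = f(s_n + h, state_n + h·k1); state_{n+1} = state_n + (h/2)·(k1 + k2).
0.000000: (1.050000, -0.340000)
  k1 = (-0.340000, -1.134000)
  predictor → (0.937800, -0.714220)
  k2 = (-0.503020, -1.342824)
  → (0.910902, -0.748676)
(u(0.33), v(0.33)) ≈ (0.9109, -0.7487)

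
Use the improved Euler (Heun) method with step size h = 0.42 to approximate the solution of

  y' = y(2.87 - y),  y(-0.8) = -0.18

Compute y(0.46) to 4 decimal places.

Heun: k1 = f(t_n, y_n); k2 = f(t_n + h, y_n + h·k1); y_{n+1} = y_n + (h/2)·(k1 + k2).
t=-0.800000, y=-0.180000:
  k1 = f(-0.800000, -0.180000) = -0.549000
  k2 = f(-0.380000, -0.410580) = -1.346941
  y ← -0.180000 + (0.42/2)·(-0.549000 + (-1.346941)) = -0.578148
t=-0.380000, y=-0.578148:
  k1 = f(-0.380000, -0.578148) = -1.993538
  k2 = f(0.040000, -1.415433) = -6.065746
  y ← -0.578148 + (0.42/2)·(-1.993538 + (-6.065746)) = -2.270597
t=0.040000, y=-2.270597:
  k1 = f(0.040000, -2.270597) = -11.672225
  k2 = f(0.460000, -7.172931) = -72.037259
  y ← -2.270597 + (0.42/2)·(-11.672225 + (-72.037259)) = -19.849589
y(0.46) ≈ -19.8496

-19.8496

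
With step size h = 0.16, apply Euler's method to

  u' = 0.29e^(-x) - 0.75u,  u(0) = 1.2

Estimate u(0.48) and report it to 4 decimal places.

Euler: u_{n+1} = u_n + h·f(x_n, u_n).
x=0.000000, u=1.200000: f=-0.610000 → u ← 1.200000 + 0.16·(-0.610000) = 1.102400
x=0.160000, u=1.102400: f=-0.579678 → u ← 1.102400 + 0.16·(-0.579678) = 1.009651
x=0.320000, u=1.009651: f=-0.546655 → u ← 1.009651 + 0.16·(-0.546655) = 0.922187
u(0.48) ≈ 0.9222

0.9222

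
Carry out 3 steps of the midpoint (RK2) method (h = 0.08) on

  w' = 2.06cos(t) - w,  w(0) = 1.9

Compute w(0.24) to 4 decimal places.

1.9297

Midpoint: k1 = f(t_n, w_n); k2 = f(t_n + h/2, w_n + (h/2)·k1); w_{n+1} = w_n + h·k2.
t=0.000000, w=1.900000:
  k1 = f(0.000000, 1.900000) = 0.160000
  k2 = f(0.040000, 1.906400) = 0.151952
  w ← 1.900000 + 0.08·0.151952 = 1.912156
t=0.080000, w=1.912156:
  k1 = f(0.080000, 1.912156) = 0.141255
  k2 = f(0.120000, 1.917806) = 0.127379
  w ← 1.912156 + 0.08·0.127379 = 1.922347
t=0.160000, w=1.922347:
  k1 = f(0.160000, 1.922347) = 0.111342
  k2 = f(0.200000, 1.926800) = 0.092137
  w ← 1.922347 + 0.08·0.092137 = 1.929717
w(0.24) ≈ 1.9297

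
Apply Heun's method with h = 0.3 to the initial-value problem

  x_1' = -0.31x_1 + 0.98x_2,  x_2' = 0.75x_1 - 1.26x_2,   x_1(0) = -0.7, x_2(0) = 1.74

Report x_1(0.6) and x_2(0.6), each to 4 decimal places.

Heun on (x_1,x_2): k1 = f(t_n, state_n); k2 = f(t_n + h, state_n + h·k1); state_{n+1} = state_n + (h/2)·(k1 + k2).
0.000000: (-0.700000, 1.740000)
  k1 = (1.922200, -2.717400)
  predictor → (-0.123340, 0.924780)
  k2 = (0.944520, -1.257728)
  → (-0.269992, 1.143731)
0.300000: (-0.269992, 1.143731)
  k1 = (1.204554, -1.643595)
  predictor → (0.091374, 0.650652)
  k2 = (0.609313, -0.751291)
  → (0.002088, 0.784498)
(x_1(0.6), x_2(0.6)) ≈ (0.0021, 0.7845)

0.0021, 0.7845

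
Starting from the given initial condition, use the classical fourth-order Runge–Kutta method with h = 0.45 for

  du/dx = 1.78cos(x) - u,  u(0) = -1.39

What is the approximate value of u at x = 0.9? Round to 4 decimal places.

0.3227

RK4: k1 = f(x_n, u_n); k2 = f(x_n + h/2, u_n + (h/2)·k1); k3 = f(x_n + h/2, u_n + (h/2)·k2); k4 = f(x_n + h, u_n + h·k3); u_{n+1} = u_n + (h/6)·(k1 + 2k2 + 2k3 + k4).
x=0.000000, u=-1.390000:
  k1 = f(0.000000, -1.390000) = 3.170000
  k2 = f(0.225000, -0.676750) = 2.411884
  k3 = f(0.225000, -0.847326) = 2.582460
  k4 = f(0.450000, -0.227893) = 1.830689
  u ← -1.390000 + (0.45/6)·(k1 + 2k2 + 2k3 + k4) = -0.265797
x=0.450000, u=-0.265797:
  k1 = f(0.450000, -0.265797) = 1.868593
  k2 = f(0.675000, 0.154637) = 1.235022
  k3 = f(0.675000, 0.012083) = 1.377575
  k4 = f(0.900000, 0.354112) = 0.752354
  u ← -0.265797 + (0.45/6)·(k1 + 2k2 + 2k3 + k4) = 0.322664
u(0.9) ≈ 0.3227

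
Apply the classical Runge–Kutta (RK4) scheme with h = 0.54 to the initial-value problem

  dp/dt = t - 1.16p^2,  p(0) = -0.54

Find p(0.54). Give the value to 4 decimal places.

RK4: k1 = f(t_n, p_n); k2 = f(t_n + h/2, p_n + (h/2)·k1); k3 = f(t_n + h/2, p_n + (h/2)·k2); k4 = f(t_n + h, p_n + h·k3); p_{n+1} = p_n + (h/6)·(k1 + 2k2 + 2k3 + k4).
t=0.000000, p=-0.540000:
  k1 = f(0.000000, -0.540000) = -0.338256
  k2 = f(0.270000, -0.631329) = -0.192349
  k3 = f(0.270000, -0.591934) = -0.136448
  k4 = f(0.540000, -0.613682) = 0.103138
  p ← -0.540000 + (0.54/6)·(k1 + 2k2 + 2k3 + k4) = -0.620344
p(0.54) ≈ -0.6203

-0.6203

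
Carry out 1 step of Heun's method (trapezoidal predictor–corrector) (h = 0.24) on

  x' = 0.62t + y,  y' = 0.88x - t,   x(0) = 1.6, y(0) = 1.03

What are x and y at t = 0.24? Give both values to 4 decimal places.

1.9056, 1.3652

Heun on (x,y): k1 = f(t_n, state_n); k2 = f(t_n + h, state_n + h·k1); state_{n+1} = state_n + (h/2)·(k1 + k2).
0.000000: (1.600000, 1.030000)
  k1 = (1.030000, 1.408000)
  predictor → (1.847200, 1.367920)
  k2 = (1.516720, 1.385536)
  → (1.905606, 1.365224)
(x(0.24), y(0.24)) ≈ (1.9056, 1.3652)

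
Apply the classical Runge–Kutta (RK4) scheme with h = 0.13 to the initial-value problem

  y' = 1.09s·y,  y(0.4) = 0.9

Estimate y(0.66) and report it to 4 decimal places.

1.0459

RK4: k1 = f(s_n, y_n); k2 = f(s_n + h/2, y_n + (h/2)·k1); k3 = f(s_n + h/2, y_n + (h/2)·k2); k4 = f(s_n + h, y_n + h·k3); y_{n+1} = y_n + (h/6)·(k1 + 2k2 + 2k3 + k4).
s=0.400000, y=0.900000:
  k1 = f(0.400000, 0.900000) = 0.392400
  k2 = f(0.465000, 0.925506) = 0.469093
  k3 = f(0.465000, 0.930491) = 0.471619
  k4 = f(0.530000, 0.961311) = 0.555349
  y ← 0.900000 + (0.13/6)·(k1 + 2k2 + 2k3 + k4) = 0.961299
s=0.530000, y=0.961299:
  k1 = f(0.530000, 0.961299) = 0.555342
  k2 = f(0.595000, 0.997396) = 0.646861
  k3 = f(0.595000, 1.003345) = 0.650719
  k4 = f(0.660000, 1.045892) = 0.752415
  y ← 0.961299 + (0.13/6)·(k1 + 2k2 + 2k3 + k4) = 1.045862
y(0.66) ≈ 1.0459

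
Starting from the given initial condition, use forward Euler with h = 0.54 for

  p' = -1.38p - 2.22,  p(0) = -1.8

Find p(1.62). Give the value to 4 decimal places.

Euler: p_{n+1} = p_n + h·f(t_n, p_n).
t=0.000000, p=-1.800000: f=0.264000 → p ← -1.800000 + 0.54·0.264000 = -1.657440
t=0.540000, p=-1.657440: f=0.067267 → p ← -1.657440 + 0.54·0.067267 = -1.621116
t=1.080000, p=-1.621116: f=0.017140 → p ← -1.621116 + 0.54·0.017140 = -1.611860
p(1.62) ≈ -1.6119

-1.6119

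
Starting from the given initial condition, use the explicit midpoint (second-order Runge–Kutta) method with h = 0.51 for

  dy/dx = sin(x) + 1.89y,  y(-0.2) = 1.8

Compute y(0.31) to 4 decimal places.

4.3504

Midpoint: k1 = f(x_n, y_n); k2 = f(x_n + h/2, y_n + (h/2)·k1); y_{n+1} = y_n + h·k2.
x=-0.200000, y=1.800000:
  k1 = f(-0.200000, 1.800000) = 3.203331
  k2 = f(0.055000, 2.616849) = 5.000817
  y ← 1.800000 + 0.51·5.000817 = 4.350417
y(0.31) ≈ 4.3504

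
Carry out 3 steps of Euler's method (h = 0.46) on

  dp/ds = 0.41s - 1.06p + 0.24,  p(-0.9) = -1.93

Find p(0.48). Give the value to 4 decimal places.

-0.1470

Euler: p_{n+1} = p_n + h·f(s_n, p_n).
s=-0.900000, p=-1.930000: f=1.916800 → p ← -1.930000 + 0.46·1.916800 = -1.048272
s=-0.440000, p=-1.048272: f=1.170768 → p ← -1.048272 + 0.46·1.170768 = -0.509719
s=0.020000, p=-0.509719: f=0.788502 → p ← -0.509719 + 0.46·0.788502 = -0.147008
p(0.48) ≈ -0.1470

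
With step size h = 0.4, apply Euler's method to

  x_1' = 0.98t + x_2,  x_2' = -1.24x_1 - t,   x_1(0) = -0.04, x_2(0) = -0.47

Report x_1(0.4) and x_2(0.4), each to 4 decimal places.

Euler on (x_1,x_2): x_1_{n+1} = x_1_n + h·x_1', x_2_{n+1} = x_2_n + h·x_2'.
0.000000: (-0.040000, -0.470000); f=(-0.470000, 0.049600) → (-0.228000, -0.450160)
(x_1(0.4), x_2(0.4)) ≈ (-0.2280, -0.4502)

-0.2280, -0.4502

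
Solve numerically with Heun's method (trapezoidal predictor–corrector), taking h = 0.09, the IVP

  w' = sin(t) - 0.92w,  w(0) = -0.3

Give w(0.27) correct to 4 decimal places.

-0.2004

Heun: k1 = f(t_n, w_n); k2 = f(t_n + h, w_n + h·k1); w_{n+1} = w_n + (h/2)·(k1 + k2).
t=0.000000, w=-0.300000:
  k1 = f(0.000000, -0.300000) = 0.276000
  k2 = f(0.090000, -0.275160) = 0.343026
  w ← -0.300000 + (0.09/2)·(0.276000 + 0.343026) = -0.272144
t=0.090000, w=-0.272144:
  k1 = f(0.090000, -0.272144) = 0.340251
  k2 = f(0.180000, -0.241521) = 0.401229
  w ← -0.272144 + (0.09/2)·(0.340251 + 0.401229) = -0.238777
t=0.180000, w=-0.238777:
  k1 = f(0.180000, -0.238777) = 0.398705
  k2 = f(0.270000, -0.202894) = 0.453394
  w ← -0.238777 + (0.09/2)·(0.398705 + 0.453394) = -0.200433
w(0.27) ≈ -0.2004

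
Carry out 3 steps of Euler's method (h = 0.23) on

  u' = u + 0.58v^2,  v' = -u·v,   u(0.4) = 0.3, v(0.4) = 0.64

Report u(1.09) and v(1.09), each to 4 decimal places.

Euler on (u,v): u_{n+1} = u_n + h·u', v_{n+1} = v_n + h·v'.
0.400000: (0.300000, 0.640000); f=(0.537568, -0.192000) → (0.423641, 0.595840)
0.630000: (0.423641, 0.595840); f=(0.629555, -0.252422) → (0.568438, 0.537783)
0.860000: (0.568438, 0.537783); f=(0.736180, -0.305696) → (0.737760, 0.467473)
(u(1.09), v(1.09)) ≈ (0.7378, 0.4675)

0.7378, 0.4675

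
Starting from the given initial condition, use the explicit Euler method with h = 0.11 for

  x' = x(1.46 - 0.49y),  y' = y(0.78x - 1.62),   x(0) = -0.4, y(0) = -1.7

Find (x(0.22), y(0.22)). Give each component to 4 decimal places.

Euler on (x,y): x_{n+1} = x_n + h·x', y_{n+1} = y_n + h·y'.
0.000000: (-0.400000, -1.700000); f=(-0.917200, 3.284400) → (-0.500892, -1.338716)
0.110000: (-0.500892, -1.338716); f=(-1.059873, 2.691751) → (-0.617478, -1.042623)
(x(0.22), y(0.22)) ≈ (-0.6175, -1.0426)

-0.6175, -1.0426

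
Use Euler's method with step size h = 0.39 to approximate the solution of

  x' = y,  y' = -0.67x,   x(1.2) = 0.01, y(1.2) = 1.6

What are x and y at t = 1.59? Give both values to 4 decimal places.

0.6340, 1.5974

Euler on (x,y): x_{n+1} = x_n + h·x', y_{n+1} = y_n + h·y'.
1.200000: (0.010000, 1.600000); f=(1.600000, -0.006700) → (0.634000, 1.597387)
(x(1.59), y(1.59)) ≈ (0.6340, 1.5974)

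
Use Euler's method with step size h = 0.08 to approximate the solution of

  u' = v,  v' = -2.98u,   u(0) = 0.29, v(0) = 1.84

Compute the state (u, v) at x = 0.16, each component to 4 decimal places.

Euler on (u,v): u_{n+1} = u_n + h·u', v_{n+1} = v_n + h·v'.
0.000000: (0.290000, 1.840000); f=(1.840000, -0.864200) → (0.437200, 1.770864)
0.080000: (0.437200, 1.770864); f=(1.770864, -1.302856) → (0.578869, 1.666636)
(u(0.16), v(0.16)) ≈ (0.5789, 1.6666)

0.5789, 1.6666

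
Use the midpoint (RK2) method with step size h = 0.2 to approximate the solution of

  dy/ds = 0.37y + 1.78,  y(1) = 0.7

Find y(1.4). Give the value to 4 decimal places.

Midpoint: k1 = f(s_n, y_n); k2 = f(s_n + h/2, y_n + (h/2)·k1); y_{n+1} = y_n + h·k2.
s=1.000000, y=0.700000:
  k1 = f(1.000000, 0.700000) = 2.039000
  k2 = f(1.100000, 0.903900) = 2.114443
  y ← 0.700000 + 0.2·2.114443 = 1.122889
s=1.200000, y=1.122889:
  k1 = f(1.200000, 1.122889) = 2.195469
  k2 = f(1.300000, 1.342435) = 2.276701
  y ← 1.122889 + 0.2·2.276701 = 1.578229
y(1.4) ≈ 1.5782

1.5782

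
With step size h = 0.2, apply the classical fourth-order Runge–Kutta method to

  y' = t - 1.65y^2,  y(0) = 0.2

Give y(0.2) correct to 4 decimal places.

RK4: k1 = f(t_n, y_n); k2 = f(t_n + h/2, y_n + (h/2)·k1); k3 = f(t_n + h/2, y_n + (h/2)·k2); k4 = f(t_n + h, y_n + h·k3); y_{n+1} = y_n + (h/6)·(k1 + 2k2 + 2k3 + k4).
t=0.000000, y=0.200000:
  k1 = f(0.000000, 0.200000) = -0.066000
  k2 = f(0.100000, 0.193400) = 0.038284
  k3 = f(0.100000, 0.203828) = 0.031449
  k4 = f(0.200000, 0.206290) = 0.129783
  y ← 0.200000 + (0.2/6)·(k1 + 2k2 + 2k3 + k4) = 0.206775
y(0.2) ≈ 0.2068

0.2068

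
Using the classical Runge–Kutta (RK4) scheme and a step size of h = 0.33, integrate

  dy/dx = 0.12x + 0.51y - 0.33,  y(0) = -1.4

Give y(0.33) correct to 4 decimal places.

RK4: k1 = f(x_n, y_n); k2 = f(x_n + h/2, y_n + (h/2)·k1); k3 = f(x_n + h/2, y_n + (h/2)·k2); k4 = f(x_n + h, y_n + h·k3); y_{n+1} = y_n + (h/6)·(k1 + 2k2 + 2k3 + k4).
x=0.000000, y=-1.400000:
  k1 = f(0.000000, -1.400000) = -1.044000
  k2 = f(0.165000, -1.572260) = -1.112053
  k3 = f(0.165000, -1.583489) = -1.117779
  k4 = f(0.330000, -1.768867) = -1.192522
  y ← -1.400000 + (0.33/6)·(k1 + 2k2 + 2k3 + k4) = -1.768290
y(0.33) ≈ -1.7683

-1.7683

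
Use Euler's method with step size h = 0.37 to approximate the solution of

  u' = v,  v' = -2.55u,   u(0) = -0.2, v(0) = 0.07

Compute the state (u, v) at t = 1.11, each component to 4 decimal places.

Euler on (u,v): u_{n+1} = u_n + h·u', v_{n+1} = v_n + h·v'.
0.000000: (-0.200000, 0.070000); f=(0.070000, 0.510000) → (-0.174100, 0.258700)
0.370000: (-0.174100, 0.258700); f=(0.258700, 0.443955) → (-0.078381, 0.422963)
0.740000: (-0.078381, 0.422963); f=(0.422963, 0.199872) → (0.078115, 0.496916)
(u(1.11), v(1.11)) ≈ (0.0781, 0.4969)

0.0781, 0.4969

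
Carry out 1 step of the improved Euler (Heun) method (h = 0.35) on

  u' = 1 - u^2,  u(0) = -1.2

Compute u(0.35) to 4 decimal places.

-1.4228

Heun: k1 = f(x_n, u_n); k2 = f(x_n + h, u_n + h·k1); u_{n+1} = u_n + (h/2)·(k1 + k2).
x=0.000000, u=-1.200000:
  k1 = f(0.000000, -1.200000) = -0.440000
  k2 = f(0.350000, -1.354000) = -0.833316
  u ← -1.200000 + (0.35/2)·(-0.440000 + (-0.833316)) = -1.422830
u(0.35) ≈ -1.4228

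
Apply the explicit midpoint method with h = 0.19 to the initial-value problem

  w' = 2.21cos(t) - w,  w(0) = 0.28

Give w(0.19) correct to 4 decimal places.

Midpoint: k1 = f(t_n, w_n); k2 = f(t_n + h/2, w_n + (h/2)·k1); w_{n+1} = w_n + h·k2.
t=0.000000, w=0.280000:
  k1 = f(0.000000, 0.280000) = 1.930000
  k2 = f(0.095000, 0.463350) = 1.736685
  w ← 0.280000 + 0.19·1.736685 = 0.609970
w(0.19) ≈ 0.6100

0.6100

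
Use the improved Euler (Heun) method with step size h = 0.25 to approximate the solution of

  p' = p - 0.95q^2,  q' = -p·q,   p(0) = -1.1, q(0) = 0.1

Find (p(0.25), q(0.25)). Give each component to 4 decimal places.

Heun on (p,q): k1 = f(t_n, state_n); k2 = f(t_n + h, state_n + h·k1); state_{n+1} = state_n + (h/2)·(k1 + k2).
0.000000: (-1.100000, 0.100000)
  k1 = (-1.109500, 0.110000)
  predictor → (-1.377375, 0.127500)
  k2 = (-1.392818, 0.175615)
  → (-1.412790, 0.135702)
(p(0.25), q(0.25)) ≈ (-1.4128, 0.1357)

-1.4128, 0.1357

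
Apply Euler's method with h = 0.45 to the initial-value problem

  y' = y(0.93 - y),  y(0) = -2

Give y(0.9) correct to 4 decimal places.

Euler: y_{n+1} = y_n + h·f(s_n, y_n).
s=0.000000, y=-2.000000: f=-5.860000 → y ← -2.000000 + 0.45·(-5.860000) = -4.637000
s=0.450000, y=-4.637000: f=-25.814179 → y ← -4.637000 + 0.45·(-25.814179) = -16.253381
y(0.9) ≈ -16.2534

-16.2534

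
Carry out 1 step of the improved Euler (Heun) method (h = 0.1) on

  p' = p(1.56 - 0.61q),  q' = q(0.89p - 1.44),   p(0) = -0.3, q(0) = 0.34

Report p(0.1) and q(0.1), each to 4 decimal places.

Heun on (p,q): k1 = f(x_n, state_n); k2 = f(x_n + h, state_n + h·k1); state_{n+1} = state_n + (h/2)·(k1 + k2).
0.000000: (-0.300000, 0.340000)
  k1 = (-0.405780, -0.580380)
  predictor → (-0.340578, 0.281962)
  k2 = (-0.472723, -0.491492)
  → (-0.343925, 0.286406)
(p(0.1), q(0.1)) ≈ (-0.3439, 0.2864)

-0.3439, 0.2864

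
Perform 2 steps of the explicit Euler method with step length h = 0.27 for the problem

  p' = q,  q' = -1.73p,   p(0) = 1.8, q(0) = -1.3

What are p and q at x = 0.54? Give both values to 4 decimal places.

Euler on (p,q): p_{n+1} = p_n + h·p', q_{n+1} = q_n + h·q'.
0.000000: (1.800000, -1.300000); f=(-1.300000, -3.114000) → (1.449000, -2.140780)
0.270000: (1.449000, -2.140780); f=(-2.140780, -2.506770) → (0.870989, -2.817608)
(p(0.54), q(0.54)) ≈ (0.8710, -2.8176)

0.8710, -2.8176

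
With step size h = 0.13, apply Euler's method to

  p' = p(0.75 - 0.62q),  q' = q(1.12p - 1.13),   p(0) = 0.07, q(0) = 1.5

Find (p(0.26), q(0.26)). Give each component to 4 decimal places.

0.0679, 1.1176

Euler on (p,q): p_{n+1} = p_n + h·p', q_{n+1} = q_n + h·q'.
0.000000: (0.070000, 1.500000); f=(-0.012600, -1.577400) → (0.068362, 1.294938)
0.130000: (0.068362, 1.294938); f=(-0.003614, -1.364132) → (0.067892, 1.117601)
(p(0.26), q(0.26)) ≈ (0.0679, 1.1176)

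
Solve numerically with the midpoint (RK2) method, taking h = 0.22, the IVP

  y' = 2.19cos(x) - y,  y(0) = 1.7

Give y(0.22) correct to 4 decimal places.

1.7930

Midpoint: k1 = f(x_n, y_n); k2 = f(x_n + h/2, y_n + (h/2)·k1); y_{n+1} = y_n + h·k2.
x=0.000000, y=1.700000:
  k1 = f(0.000000, 1.700000) = 0.490000
  k2 = f(0.110000, 1.753900) = 0.422864
  y ← 1.700000 + 0.22·0.422864 = 1.793030
y(0.22) ≈ 1.7930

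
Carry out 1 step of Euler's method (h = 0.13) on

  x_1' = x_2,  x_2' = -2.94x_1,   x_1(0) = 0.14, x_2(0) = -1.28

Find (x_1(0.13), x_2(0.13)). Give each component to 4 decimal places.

Euler on (x_1,x_2): x_1_{n+1} = x_1_n + h·x_1', x_2_{n+1} = x_2_n + h·x_2'.
0.000000: (0.140000, -1.280000); f=(-1.280000, -0.411600) → (-0.026400, -1.333508)
(x_1(0.13), x_2(0.13)) ≈ (-0.0264, -1.3335)

-0.0264, -1.3335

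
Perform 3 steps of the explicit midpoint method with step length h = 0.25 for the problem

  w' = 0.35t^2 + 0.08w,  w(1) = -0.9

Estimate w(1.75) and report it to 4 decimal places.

-0.4363

Midpoint: k1 = f(t_n, w_n); k2 = f(t_n + h/2, w_n + (h/2)·k1); w_{n+1} = w_n + h·k2.
t=1.000000, w=-0.900000:
  k1 = f(1.000000, -0.900000) = 0.278000
  k2 = f(1.125000, -0.865250) = 0.373749
  w ← -0.900000 + 0.25·0.373749 = -0.806563
t=1.250000, w=-0.806563:
  k1 = f(1.250000, -0.806563) = 0.482350
  k2 = f(1.375000, -0.746269) = 0.602017
  w ← -0.806563 + 0.25·0.602017 = -0.656059
t=1.500000, w=-0.656059:
  k1 = f(1.500000, -0.656059) = 0.735015
  k2 = f(1.625000, -0.564182) = 0.879084
  w ← -0.656059 + 0.25·0.879084 = -0.436287
w(1.75) ≈ -0.4363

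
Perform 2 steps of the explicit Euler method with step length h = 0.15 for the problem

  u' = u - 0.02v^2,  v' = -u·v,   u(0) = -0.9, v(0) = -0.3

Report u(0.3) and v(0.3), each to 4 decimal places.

Euler on (u,v): u_{n+1} = u_n + h·u', v_{n+1} = v_n + h·v'.
0.000000: (-0.900000, -0.300000); f=(-0.901800, -0.270000) → (-1.035270, -0.340500)
0.150000: (-1.035270, -0.340500); f=(-1.037589, -0.352509) → (-1.190908, -0.393376)
(u(0.3), v(0.3)) ≈ (-1.1909, -0.3934)

-1.1909, -0.3934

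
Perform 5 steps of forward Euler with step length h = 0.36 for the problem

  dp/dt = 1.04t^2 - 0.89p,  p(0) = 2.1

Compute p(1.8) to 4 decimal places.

1.4824

Euler: p_{n+1} = p_n + h·f(t_n, p_n).
t=0.000000, p=2.100000: f=-1.869000 → p ← 2.100000 + 0.36·(-1.869000) = 1.427160
t=0.360000, p=1.427160: f=-1.135388 → p ← 1.427160 + 0.36·(-1.135388) = 1.018420
t=0.720000, p=1.018420: f=-0.367258 → p ← 1.018420 + 0.36·(-0.367258) = 0.886207
t=1.080000, p=0.886207: f=0.424331 → p ← 0.886207 + 0.36·0.424331 = 1.038967
t=1.440000, p=1.038967: f=1.231864 → p ← 1.038967 + 0.36·1.231864 = 1.482438
p(1.8) ≈ 1.4824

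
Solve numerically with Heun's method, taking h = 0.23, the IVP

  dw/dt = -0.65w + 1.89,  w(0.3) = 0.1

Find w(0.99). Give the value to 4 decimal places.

1.1114

Heun: k1 = f(t_n, w_n); k2 = f(t_n + h, w_n + h·k1); w_{n+1} = w_n + (h/2)·(k1 + k2).
t=0.300000, w=0.100000:
  k1 = f(0.300000, 0.100000) = 1.825000
  k2 = f(0.530000, 0.519750) = 1.552162
  w ← 0.100000 + (0.23/2)·(1.825000 + 1.552162) = 0.488374
t=0.530000, w=0.488374:
  k1 = f(0.530000, 0.488374) = 1.572557
  k2 = f(0.760000, 0.850062) = 1.337460
  w ← 0.488374 + (0.23/2)·(1.572557 + 1.337460) = 0.823026
t=0.760000, w=0.823026:
  k1 = f(0.760000, 0.823026) = 1.355033
  k2 = f(0.990000, 1.134683) = 1.152456
  w ← 0.823026 + (0.23/2)·(1.355033 + 1.152456) = 1.111387
w(0.99) ≈ 1.1114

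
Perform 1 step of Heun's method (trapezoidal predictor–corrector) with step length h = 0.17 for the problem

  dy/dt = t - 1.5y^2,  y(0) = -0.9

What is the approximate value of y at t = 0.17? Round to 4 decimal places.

-1.1449

Heun: k1 = f(t_n, y_n); k2 = f(t_n + h, y_n + h·k1); y_{n+1} = y_n + (h/2)·(k1 + k2).
t=0.000000, y=-0.900000:
  k1 = f(0.000000, -0.900000) = -1.215000
  k2 = f(0.170000, -1.106550) = -1.666679
  y ← -0.900000 + (0.17/2)·(-1.215000 + (-1.666679)) = -1.144943
y(0.17) ≈ -1.1449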